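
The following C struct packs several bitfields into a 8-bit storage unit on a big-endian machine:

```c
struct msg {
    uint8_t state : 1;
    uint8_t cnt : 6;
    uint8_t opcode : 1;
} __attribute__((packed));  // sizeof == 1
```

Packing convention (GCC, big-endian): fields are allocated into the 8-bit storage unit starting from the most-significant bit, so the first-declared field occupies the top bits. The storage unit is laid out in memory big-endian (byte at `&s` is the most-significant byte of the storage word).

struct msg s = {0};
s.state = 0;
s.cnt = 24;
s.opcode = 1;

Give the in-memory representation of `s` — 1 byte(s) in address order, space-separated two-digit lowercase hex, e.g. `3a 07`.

31

state:1 = 0 → 0x0 << 7 → word 0x00
cnt:6 = 24 → 0x18 << 1 → word 0x30
opcode:1 = 1 → 0x1 << 0 → word 0x31
word = 0x31 → big-endian bytes:
  [0]=0x31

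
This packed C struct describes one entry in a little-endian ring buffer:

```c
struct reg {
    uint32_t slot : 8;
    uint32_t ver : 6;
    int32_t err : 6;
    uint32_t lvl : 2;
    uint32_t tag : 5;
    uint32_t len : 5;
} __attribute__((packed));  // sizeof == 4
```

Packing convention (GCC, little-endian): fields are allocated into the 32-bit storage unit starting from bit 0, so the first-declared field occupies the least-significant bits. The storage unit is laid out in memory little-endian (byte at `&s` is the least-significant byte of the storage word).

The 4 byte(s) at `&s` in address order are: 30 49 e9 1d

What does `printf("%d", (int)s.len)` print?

[0]=0x30 [1]=0x49 [2]=0xe9 [3]=0x1d (little-endian) → word 0x1de94930
slot:8 @ bit 0 → (0x1de94930>>0)&0xff = 0x30
ver:6 @ bit 8 → (0x1de94930>>8)&0x3f = 0x9
err:6 @ bit 14 → (0x1de94930>>14)&0x3f = 0x25
lvl:2 @ bit 20 → (0x1de94930>>20)&0x3 = 0x2
tag:5 @ bit 22 → (0x1de94930>>22)&0x1f = 0x17
len:5 @ bit 27 → (0x1de94930>>27)&0x1f = 0x3  ←

3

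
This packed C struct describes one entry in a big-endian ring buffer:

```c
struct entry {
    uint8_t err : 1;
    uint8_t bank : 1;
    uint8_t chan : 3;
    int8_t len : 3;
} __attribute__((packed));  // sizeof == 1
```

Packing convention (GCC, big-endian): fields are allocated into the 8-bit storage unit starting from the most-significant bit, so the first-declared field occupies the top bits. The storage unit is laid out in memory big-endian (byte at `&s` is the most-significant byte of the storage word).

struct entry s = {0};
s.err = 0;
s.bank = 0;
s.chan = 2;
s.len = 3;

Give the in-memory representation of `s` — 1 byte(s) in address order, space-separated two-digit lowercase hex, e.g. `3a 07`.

err:1 = 0 → 0x0 << 7 → word 0x00
bank:1 = 0 → 0x0 << 6 → word 0x00
chan:3 = 2 → 0x2 << 3 → word 0x10
len:3 = 3 → 0x3 << 0 → word 0x13
word = 0x13 → big-endian bytes:
  [0]=0x13

13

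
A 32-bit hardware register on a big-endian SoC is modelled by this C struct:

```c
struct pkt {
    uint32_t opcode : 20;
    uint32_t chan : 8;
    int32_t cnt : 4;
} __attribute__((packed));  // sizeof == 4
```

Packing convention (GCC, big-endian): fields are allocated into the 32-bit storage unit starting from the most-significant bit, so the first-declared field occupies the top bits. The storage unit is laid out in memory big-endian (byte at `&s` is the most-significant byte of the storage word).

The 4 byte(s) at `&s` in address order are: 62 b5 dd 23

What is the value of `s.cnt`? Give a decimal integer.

[0]=0x62 [1]=0xb5 [2]=0xdd [3]=0x23 (big-endian) → word 0x62b5dd23
opcode [12+:20] = (word>>12) & 0xfffff = 404317
chan [4+:8] = (word>>4) & 0xff = 210
cnt [0+:4] = (word>>0) & 0xf = 3  ←
cnt signed 4b, MSB=0: value = 3

3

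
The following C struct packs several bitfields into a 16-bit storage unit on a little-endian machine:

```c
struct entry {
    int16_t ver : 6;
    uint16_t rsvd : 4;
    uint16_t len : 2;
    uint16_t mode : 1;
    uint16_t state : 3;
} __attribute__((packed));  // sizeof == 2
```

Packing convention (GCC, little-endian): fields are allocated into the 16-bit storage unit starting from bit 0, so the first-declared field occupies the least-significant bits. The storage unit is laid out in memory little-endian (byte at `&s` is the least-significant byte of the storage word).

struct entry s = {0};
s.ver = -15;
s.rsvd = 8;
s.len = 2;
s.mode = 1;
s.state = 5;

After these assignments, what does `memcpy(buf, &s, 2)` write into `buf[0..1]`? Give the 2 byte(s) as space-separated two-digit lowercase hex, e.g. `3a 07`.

31 ba

[0+:6] ver=-15 & 0x3f = 0x31; word=0x0031
[6+:4] rsvd=8 & 0xf = 0x8; word=0x0231
[10+:2] len=2 & 0x3 = 0x2; word=0x0a31
[12+:1] mode=1 & 0x1 = 0x1; word=0x1a31
[13+:3] state=5 & 0x7 = 0x5; word=0xba31
word = 0xba31 → little-endian bytes:
  [0]=0x31  [1]=0xba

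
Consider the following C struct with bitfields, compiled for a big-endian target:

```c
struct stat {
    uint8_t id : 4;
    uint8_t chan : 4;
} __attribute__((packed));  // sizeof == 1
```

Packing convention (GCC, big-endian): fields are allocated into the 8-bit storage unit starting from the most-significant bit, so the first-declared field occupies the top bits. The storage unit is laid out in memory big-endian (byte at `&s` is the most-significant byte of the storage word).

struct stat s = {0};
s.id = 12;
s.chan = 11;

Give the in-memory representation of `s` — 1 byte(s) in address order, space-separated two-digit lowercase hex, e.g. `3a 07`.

cb

id (4b) val=12 bits=0xc at bit 4: 0xc0
chan (4b) val=11 bits=0xb at bit 0: 0xcb
word = 0xcb → big-endian bytes:
  [0]=0xcb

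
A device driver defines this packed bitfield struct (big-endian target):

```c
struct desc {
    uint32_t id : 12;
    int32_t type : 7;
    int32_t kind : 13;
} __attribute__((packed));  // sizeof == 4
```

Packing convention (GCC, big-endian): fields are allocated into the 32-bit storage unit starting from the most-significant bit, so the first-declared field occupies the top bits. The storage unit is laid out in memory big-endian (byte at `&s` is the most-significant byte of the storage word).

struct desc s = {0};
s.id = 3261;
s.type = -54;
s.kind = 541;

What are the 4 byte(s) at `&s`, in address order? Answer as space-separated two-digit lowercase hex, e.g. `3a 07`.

cb d9 42 1d

id (12b) val=3261 bits=0xcbd at bit 20: 0xcbd00000
type (7b) val=-54 bits=0x4a at bit 13: 0xcbd94000
kind (13b) val=541 bits=0x21d at bit 0: 0xcbd9421d
word = 0xcbd9421d → big-endian bytes:
  [0]=0xcb  [1]=0xd9  [2]=0x42  [3]=0x1d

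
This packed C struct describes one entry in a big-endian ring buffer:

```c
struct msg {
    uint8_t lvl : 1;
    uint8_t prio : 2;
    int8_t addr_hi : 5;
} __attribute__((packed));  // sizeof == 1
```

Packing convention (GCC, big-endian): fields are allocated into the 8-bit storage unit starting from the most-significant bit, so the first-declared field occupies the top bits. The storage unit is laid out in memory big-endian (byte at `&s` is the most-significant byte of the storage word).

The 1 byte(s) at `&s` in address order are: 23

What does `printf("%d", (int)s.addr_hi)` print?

[0]=0x23 (big-endian) → word 0x23
lvl [7+:1] = (word>>7) & 0x1 = 0
prio [5+:2] = (word>>5) & 0x3 = 1
addr_hi [0+:5] = (word>>0) & 0x1f = 3  ←
addr_hi signed 5b, MSB=0: value = 3

3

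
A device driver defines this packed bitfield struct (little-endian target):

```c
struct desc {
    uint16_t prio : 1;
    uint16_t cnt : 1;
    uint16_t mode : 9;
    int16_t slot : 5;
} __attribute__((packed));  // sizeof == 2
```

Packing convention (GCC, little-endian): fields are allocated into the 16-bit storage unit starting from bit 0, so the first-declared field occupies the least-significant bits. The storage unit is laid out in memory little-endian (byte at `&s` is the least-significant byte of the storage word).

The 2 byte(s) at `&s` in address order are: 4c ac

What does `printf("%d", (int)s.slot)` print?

[0]=0x4c [1]=0xac (little-endian) → word 0xac4c
prio:1 @ bit 0 → (0xac4c>>0)&0x1 = 0x0
cnt:1 @ bit 1 → (0xac4c>>1)&0x1 = 0x0
mode:9 @ bit 2 → (0xac4c>>2)&0x1ff = 0x113
slot:5 @ bit 11 → (0xac4c>>11)&0x1f = 0x15  ←
slot signed 5b, MSB=1: 21 - 32 = -11

-11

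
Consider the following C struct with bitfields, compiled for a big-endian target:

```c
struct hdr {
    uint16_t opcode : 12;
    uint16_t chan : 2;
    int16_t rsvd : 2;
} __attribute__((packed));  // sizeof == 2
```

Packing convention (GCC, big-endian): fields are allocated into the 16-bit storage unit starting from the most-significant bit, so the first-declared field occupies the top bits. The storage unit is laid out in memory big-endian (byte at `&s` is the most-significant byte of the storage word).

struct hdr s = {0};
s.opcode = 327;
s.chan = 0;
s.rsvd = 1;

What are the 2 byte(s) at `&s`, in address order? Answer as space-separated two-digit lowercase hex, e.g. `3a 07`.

14 71

opcode (12b) val=327 bits=0x147 at bit 4: 0x1470
chan (2b) val=0 bits=0x0 at bit 2: 0x1470
rsvd (2b) val=1 bits=0x1 at bit 0: 0x1471
word = 0x1471 → big-endian bytes:
  [0]=0x14  [1]=0x71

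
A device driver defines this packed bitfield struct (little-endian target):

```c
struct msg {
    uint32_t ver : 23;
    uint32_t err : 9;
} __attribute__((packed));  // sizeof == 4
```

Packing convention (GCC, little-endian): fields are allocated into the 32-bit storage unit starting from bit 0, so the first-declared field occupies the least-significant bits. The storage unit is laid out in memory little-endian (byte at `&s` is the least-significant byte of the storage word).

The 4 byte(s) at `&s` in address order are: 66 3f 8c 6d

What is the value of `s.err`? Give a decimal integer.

219

[0]=0x66 [1]=0x3f [2]=0x8c [3]=0x6d (little-endian) → word 0x6d8c3f66
ver [0+:23] = (word>>0) & 0x7fffff = 802662
err [23+:9] = (word>>23) & 0x1ff = 219  ←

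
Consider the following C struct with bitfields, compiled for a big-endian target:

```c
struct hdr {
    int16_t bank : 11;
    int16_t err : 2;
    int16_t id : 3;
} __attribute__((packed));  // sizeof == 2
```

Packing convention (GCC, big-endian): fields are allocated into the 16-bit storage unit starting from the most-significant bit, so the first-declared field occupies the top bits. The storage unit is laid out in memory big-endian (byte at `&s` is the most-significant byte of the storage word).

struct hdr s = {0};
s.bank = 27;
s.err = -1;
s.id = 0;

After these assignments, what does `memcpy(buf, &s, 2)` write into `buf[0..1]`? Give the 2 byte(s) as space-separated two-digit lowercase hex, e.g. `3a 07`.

03 78

bank (11b) val=27 bits=0x1b at bit 5: 0x0360
err (2b) val=-1 bits=0x3 at bit 3: 0x0378
id (3b) val=0 bits=0x0 at bit 0: 0x0378
word = 0x0378 → big-endian bytes:
  [0]=0x03  [1]=0x78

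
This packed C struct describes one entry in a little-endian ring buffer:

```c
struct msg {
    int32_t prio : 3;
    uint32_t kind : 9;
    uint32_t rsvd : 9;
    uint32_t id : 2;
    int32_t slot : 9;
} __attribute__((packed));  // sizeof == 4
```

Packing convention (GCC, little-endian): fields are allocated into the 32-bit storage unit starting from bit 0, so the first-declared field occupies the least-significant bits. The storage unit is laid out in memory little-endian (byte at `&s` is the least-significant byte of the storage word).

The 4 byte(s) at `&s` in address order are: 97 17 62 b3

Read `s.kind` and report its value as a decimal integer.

242

[0]=0x97 [1]=0x17 [2]=0x62 [3]=0xb3 (little-endian) → word 0xb3621797
prio [0+:3] = (word>>0) & 0x7 = 7
kind [3+:9] = (word>>3) & 0x1ff = 242  ←
rsvd [12+:9] = (word>>12) & 0x1ff = 33
id [21+:2] = (word>>21) & 0x3 = 3
slot [23+:9] = (word>>23) & 0x1ff = 358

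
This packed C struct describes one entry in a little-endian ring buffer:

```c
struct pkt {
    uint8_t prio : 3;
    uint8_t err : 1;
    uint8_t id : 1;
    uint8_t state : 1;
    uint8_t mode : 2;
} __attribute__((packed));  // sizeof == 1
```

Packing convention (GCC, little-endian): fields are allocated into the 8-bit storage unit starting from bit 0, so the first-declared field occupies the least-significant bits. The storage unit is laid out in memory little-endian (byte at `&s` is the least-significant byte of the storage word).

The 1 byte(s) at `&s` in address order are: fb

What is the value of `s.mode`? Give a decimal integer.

3

[0]=0xfb (little-endian) → word 0xfb
prio:3 @ bit 0 → (0xfb>>0)&0x7 = 0x3
err:1 @ bit 3 → (0xfb>>3)&0x1 = 0x1
id:1 @ bit 4 → (0xfb>>4)&0x1 = 0x1
state:1 @ bit 5 → (0xfb>>5)&0x1 = 0x1
mode:2 @ bit 6 → (0xfb>>6)&0x3 = 0x3  ←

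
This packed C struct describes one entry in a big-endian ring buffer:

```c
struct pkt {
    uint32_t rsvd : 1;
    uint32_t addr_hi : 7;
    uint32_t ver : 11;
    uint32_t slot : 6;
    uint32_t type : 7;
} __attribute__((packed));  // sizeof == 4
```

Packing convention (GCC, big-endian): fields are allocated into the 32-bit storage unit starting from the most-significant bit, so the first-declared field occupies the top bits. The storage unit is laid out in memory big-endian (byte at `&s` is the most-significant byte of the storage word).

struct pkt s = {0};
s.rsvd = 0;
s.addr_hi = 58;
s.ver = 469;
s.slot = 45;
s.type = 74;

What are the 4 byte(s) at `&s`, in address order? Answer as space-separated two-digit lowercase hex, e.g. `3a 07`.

3a 3a b6 ca

[31+:1] rsvd=0 & 0x1 = 0x0; word=0x00000000
[24+:7] addr_hi=58 & 0x7f = 0x3a; word=0x3a000000
[13+:11] ver=469 & 0x7ff = 0x1d5; word=0x3a3aa000
[7+:6] slot=45 & 0x3f = 0x2d; word=0x3a3ab680
[0+:7] type=74 & 0x7f = 0x4a; word=0x3a3ab6ca
word = 0x3a3ab6ca → big-endian bytes:
  [0]=0x3a  [1]=0x3a  [2]=0xb6  [3]=0xca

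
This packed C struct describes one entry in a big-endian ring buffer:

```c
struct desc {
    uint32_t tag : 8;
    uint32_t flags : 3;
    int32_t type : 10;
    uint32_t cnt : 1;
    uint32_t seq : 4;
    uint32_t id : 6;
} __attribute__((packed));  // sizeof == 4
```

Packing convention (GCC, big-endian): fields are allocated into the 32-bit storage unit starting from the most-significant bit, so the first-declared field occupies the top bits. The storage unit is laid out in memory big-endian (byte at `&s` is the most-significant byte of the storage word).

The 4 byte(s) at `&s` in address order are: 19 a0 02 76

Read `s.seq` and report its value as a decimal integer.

[0]=0x19 [1]=0xa0 [2]=0x02 [3]=0x76 (big-endian) → word 0x19a00276
tag:8 @ bit 24 → (0x19a00276>>24)&0xff = 0x19
flags:3 @ bit 21 → (0x19a00276>>21)&0x7 = 0x5
type:10 @ bit 11 → (0x19a00276>>11)&0x3ff = 0x0
cnt:1 @ bit 10 → (0x19a00276>>10)&0x1 = 0x0
seq:4 @ bit 6 → (0x19a00276>>6)&0xf = 0x9  ←
id:6 @ bit 0 → (0x19a00276>>0)&0x3f = 0x36

9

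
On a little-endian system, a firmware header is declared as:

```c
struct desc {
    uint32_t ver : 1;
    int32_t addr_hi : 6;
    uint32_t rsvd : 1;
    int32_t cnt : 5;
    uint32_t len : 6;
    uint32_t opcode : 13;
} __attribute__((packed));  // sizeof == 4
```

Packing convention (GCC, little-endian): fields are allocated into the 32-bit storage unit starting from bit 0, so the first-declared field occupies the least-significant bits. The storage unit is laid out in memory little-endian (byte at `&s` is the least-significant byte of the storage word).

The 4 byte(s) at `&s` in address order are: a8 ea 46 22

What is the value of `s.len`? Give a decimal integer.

[0]=0xa8 [1]=0xea [2]=0x46 [3]=0x22 (little-endian) → word 0x2246eaa8
ver [0+:1] = (word>>0) & 0x1 = 0
addr_hi [1+:6] = (word>>1) & 0x3f = 20
rsvd [7+:1] = (word>>7) & 0x1 = 1
cnt [8+:5] = (word>>8) & 0x1f = 10
len [13+:6] = (word>>13) & 0x3f = 55  ←
opcode [19+:13] = (word>>19) & 0x1fff = 1096

55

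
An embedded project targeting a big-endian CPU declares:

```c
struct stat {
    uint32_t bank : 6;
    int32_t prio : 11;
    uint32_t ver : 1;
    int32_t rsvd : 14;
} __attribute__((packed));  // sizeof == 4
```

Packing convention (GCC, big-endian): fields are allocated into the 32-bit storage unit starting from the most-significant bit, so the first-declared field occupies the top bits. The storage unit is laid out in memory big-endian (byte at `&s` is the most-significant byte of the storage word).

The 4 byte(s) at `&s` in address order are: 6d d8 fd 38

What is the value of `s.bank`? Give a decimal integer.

27

[0]=0x6d [1]=0xd8 [2]=0xfd [3]=0x38 (big-endian) → word 0x6dd8fd38
bank:6 @ bit 26 → (0x6dd8fd38>>26)&0x3f = 0x1b  ←
prio:11 @ bit 15 → (0x6dd8fd38>>15)&0x7ff = 0x3b1
ver:1 @ bit 14 → (0x6dd8fd38>>14)&0x1 = 0x1
rsvd:14 @ bit 0 → (0x6dd8fd38>>0)&0x3fff = 0x3d38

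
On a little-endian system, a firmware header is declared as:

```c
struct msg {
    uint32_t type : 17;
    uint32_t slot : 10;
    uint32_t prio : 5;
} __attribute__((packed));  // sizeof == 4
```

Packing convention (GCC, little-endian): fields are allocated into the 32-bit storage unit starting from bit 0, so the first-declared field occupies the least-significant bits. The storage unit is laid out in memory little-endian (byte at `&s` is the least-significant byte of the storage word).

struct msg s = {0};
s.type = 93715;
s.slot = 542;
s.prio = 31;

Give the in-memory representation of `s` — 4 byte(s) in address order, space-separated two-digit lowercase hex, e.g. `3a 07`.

type:17 = 93715 → 0x16e13 << 0 → word 0x00016e13
slot:10 = 542 → 0x21e << 17 → word 0x043d6e13
prio:5 = 31 → 0x1f << 27 → word 0xfc3d6e13
word = 0xfc3d6e13 → little-endian bytes:
  [0]=0x13  [1]=0x6e  [2]=0x3d  [3]=0xfc

13 6e 3d fc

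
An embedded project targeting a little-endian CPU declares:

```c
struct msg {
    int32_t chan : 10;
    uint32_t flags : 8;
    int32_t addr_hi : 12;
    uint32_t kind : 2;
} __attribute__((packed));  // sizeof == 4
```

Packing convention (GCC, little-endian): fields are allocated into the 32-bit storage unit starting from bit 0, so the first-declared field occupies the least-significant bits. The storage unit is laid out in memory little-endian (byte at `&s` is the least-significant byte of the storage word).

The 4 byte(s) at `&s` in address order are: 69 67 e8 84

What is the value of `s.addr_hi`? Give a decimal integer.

[0]=0x69 [1]=0x67 [2]=0xe8 [3]=0x84 (little-endian) → word 0x84e86769
chan [0+:10] = (word>>0) & 0x3ff = 873
flags [10+:8] = (word>>10) & 0xff = 25
addr_hi [18+:12] = (word>>18) & 0xfff = 314  ←
kind [30+:2] = (word>>30) & 0x3 = 2
addr_hi signed 12b, MSB=0: value = 314

314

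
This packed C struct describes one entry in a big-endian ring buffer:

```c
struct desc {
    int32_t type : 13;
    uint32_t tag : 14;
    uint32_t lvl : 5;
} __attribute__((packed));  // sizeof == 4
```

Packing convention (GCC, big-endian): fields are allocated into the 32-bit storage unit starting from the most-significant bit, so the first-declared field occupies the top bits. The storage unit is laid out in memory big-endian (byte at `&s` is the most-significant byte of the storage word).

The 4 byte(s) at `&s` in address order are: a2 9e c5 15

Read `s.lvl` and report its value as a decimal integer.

[0]=0xa2 [1]=0x9e [2]=0xc5 [3]=0x15 (big-endian) → word 0xa29ec515
type [19+:13] = (word>>19) & 0x1fff = 5203
tag [5+:14] = (word>>5) & 0x3fff = 13864
lvl [0+:5] = (word>>0) & 0x1f = 21  ←

21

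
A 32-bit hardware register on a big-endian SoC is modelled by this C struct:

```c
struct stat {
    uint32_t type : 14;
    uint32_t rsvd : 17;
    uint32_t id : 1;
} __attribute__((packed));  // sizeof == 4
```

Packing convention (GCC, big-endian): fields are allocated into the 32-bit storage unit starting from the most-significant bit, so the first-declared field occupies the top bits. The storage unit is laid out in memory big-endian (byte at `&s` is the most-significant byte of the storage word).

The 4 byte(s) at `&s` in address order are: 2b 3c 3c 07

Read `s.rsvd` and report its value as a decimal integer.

7683

[0]=0x2b [1]=0x3c [2]=0x3c [3]=0x07 (big-endian) → word 0x2b3c3c07
type:14 @ bit 18 → (0x2b3c3c07>>18)&0x3fff = 0xacf
rsvd:17 @ bit 1 → (0x2b3c3c07>>1)&0x1ffff = 0x1e03  ←
id:1 @ bit 0 → (0x2b3c3c07>>0)&0x1 = 0x1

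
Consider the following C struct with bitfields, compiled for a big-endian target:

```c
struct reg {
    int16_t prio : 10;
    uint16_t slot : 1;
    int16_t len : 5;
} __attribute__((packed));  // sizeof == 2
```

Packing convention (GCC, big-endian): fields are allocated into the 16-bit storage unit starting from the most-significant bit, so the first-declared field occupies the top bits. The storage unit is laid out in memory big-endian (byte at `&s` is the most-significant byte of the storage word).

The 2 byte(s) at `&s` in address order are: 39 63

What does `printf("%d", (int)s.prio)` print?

[0]=0x39 [1]=0x63 (big-endian) → word 0x3963
prio:10 @ bit 6 → (0x3963>>6)&0x3ff = 0xe5  ←
slot:1 @ bit 5 → (0x3963>>5)&0x1 = 0x1
len:5 @ bit 0 → (0x3963>>0)&0x1f = 0x3
prio signed 10b, MSB=0: value = 229

229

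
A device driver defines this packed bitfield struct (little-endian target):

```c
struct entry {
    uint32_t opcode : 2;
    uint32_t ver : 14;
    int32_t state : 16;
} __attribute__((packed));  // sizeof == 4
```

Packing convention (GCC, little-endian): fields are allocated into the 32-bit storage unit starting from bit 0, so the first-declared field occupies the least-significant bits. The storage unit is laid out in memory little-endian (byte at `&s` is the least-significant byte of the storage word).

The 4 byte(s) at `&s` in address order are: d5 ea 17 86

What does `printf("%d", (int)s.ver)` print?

[0]=0xd5 [1]=0xea [2]=0x17 [3]=0x86 (little-endian) → word 0x8617ead5
opcode [0+:2] = (word>>0) & 0x3 = 1
ver [2+:14] = (word>>2) & 0x3fff = 15029  ←
state [16+:16] = (word>>16) & 0xffff = 34327

15029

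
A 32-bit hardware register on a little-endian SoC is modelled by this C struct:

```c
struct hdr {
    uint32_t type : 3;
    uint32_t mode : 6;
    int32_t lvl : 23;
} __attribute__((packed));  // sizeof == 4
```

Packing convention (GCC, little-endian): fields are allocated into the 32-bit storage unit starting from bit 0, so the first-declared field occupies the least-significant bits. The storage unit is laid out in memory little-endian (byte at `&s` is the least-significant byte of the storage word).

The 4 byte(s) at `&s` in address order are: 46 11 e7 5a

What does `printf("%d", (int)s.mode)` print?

40

[0]=0x46 [1]=0x11 [2]=0xe7 [3]=0x5a (little-endian) → word 0x5ae71146
type:3 @ bit 0 → (0x5ae71146>>0)&0x7 = 0x6
mode:6 @ bit 3 → (0x5ae71146>>3)&0x3f = 0x28  ←
lvl:23 @ bit 9 → (0x5ae71146>>9)&0x7fffff = 0x2d7388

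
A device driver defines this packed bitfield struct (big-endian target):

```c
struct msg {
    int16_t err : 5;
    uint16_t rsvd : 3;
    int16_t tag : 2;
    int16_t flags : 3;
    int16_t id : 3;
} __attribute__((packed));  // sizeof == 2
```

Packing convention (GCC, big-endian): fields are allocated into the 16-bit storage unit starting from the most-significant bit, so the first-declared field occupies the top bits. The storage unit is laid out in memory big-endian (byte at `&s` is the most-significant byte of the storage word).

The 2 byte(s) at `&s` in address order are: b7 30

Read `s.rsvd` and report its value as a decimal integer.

[0]=0xb7 [1]=0x30 (big-endian) → word 0xb730
err:5 @ bit 11 → (0xb730>>11)&0x1f = 0x16
rsvd:3 @ bit 8 → (0xb730>>8)&0x7 = 0x7  ←
tag:2 @ bit 6 → (0xb730>>6)&0x3 = 0x0
flags:3 @ bit 3 → (0xb730>>3)&0x7 = 0x6
id:3 @ bit 0 → (0xb730>>0)&0x7 = 0x0

7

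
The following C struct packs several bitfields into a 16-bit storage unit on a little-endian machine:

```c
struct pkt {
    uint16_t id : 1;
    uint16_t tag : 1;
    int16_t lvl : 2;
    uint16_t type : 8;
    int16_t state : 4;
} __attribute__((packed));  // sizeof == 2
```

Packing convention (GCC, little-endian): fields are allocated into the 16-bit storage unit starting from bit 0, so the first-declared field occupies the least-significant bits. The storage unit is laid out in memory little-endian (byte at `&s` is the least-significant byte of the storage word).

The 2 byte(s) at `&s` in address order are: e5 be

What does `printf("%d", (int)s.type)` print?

238

[0]=0xe5 [1]=0xbe (little-endian) → word 0xbee5
id [0+:1] = (word>>0) & 0x1 = 1
tag [1+:1] = (word>>1) & 0x1 = 0
lvl [2+:2] = (word>>2) & 0x3 = 1
type [4+:8] = (word>>4) & 0xff = 238  ←
state [12+:4] = (word>>12) & 0xf = 11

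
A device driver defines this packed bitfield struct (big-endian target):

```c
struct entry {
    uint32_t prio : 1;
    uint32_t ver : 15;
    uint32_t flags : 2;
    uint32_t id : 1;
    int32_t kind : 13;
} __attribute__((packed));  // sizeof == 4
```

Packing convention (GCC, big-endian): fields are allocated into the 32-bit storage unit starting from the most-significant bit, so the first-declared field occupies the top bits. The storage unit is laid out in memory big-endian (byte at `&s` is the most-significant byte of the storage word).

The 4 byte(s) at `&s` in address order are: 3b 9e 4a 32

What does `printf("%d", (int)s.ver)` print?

15262

[0]=0x3b [1]=0x9e [2]=0x4a [3]=0x32 (big-endian) → word 0x3b9e4a32
prio [31+:1] = (word>>31) & 0x1 = 0
ver [16+:15] = (word>>16) & 0x7fff = 15262  ←
flags [14+:2] = (word>>14) & 0x3 = 1
id [13+:1] = (word>>13) & 0x1 = 0
kind [0+:13] = (word>>0) & 0x1fff = 2610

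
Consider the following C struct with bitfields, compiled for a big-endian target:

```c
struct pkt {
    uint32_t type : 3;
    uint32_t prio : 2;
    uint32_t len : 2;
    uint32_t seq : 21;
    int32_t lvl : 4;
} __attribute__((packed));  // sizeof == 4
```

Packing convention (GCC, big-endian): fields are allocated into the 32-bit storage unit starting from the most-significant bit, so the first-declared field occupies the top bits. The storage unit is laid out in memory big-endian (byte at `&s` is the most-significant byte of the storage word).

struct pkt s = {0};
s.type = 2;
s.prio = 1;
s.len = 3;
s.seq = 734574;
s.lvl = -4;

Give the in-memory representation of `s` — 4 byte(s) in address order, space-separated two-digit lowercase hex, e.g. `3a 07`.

4e b3 56 ec

type:3 = 2 → 0x2 << 29 → word 0x40000000
prio:2 = 1 → 0x1 << 27 → word 0x48000000
len:2 = 3 → 0x3 << 25 → word 0x4e000000
seq:21 = 734574 → 0xb356e << 4 → word 0x4eb356e0
lvl:4 = -4 → 0xc << 0 → word 0x4eb356ec
word = 0x4eb356ec → big-endian bytes:
  [0]=0x4e  [1]=0xb3  [2]=0x56  [3]=0xec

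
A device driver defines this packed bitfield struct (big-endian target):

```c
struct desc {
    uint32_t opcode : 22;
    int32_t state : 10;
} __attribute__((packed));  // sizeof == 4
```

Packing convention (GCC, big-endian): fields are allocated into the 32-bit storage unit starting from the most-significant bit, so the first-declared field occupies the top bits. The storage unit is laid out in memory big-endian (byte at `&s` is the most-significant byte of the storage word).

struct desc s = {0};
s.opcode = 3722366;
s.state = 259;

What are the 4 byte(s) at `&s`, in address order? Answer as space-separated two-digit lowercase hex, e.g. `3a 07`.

e3 31 f9 03

opcode:22 = 3722366 → 0x38cc7e << 10 → word 0xe331f800
state:10 = 259 → 0x103 << 0 → word 0xe331f903
word = 0xe331f903 → big-endian bytes:
  [0]=0xe3  [1]=0x31  [2]=0xf9  [3]=0x03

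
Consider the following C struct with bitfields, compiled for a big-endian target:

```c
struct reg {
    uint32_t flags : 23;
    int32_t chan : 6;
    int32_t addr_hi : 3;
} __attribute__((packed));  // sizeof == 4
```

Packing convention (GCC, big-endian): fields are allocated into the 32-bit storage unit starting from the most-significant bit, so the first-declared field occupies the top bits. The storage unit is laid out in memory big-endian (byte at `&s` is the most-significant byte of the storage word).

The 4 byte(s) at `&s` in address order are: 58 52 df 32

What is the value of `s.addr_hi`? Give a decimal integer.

2

[0]=0x58 [1]=0x52 [2]=0xdf [3]=0x32 (big-endian) → word 0x5852df32
flags:23 @ bit 9 → (0x5852df32>>9)&0x7fffff = 0x2c296f
chan:6 @ bit 3 → (0x5852df32>>3)&0x3f = 0x26
addr_hi:3 @ bit 0 → (0x5852df32>>0)&0x7 = 0x2  ←
addr_hi signed 3b, MSB=0: value = 2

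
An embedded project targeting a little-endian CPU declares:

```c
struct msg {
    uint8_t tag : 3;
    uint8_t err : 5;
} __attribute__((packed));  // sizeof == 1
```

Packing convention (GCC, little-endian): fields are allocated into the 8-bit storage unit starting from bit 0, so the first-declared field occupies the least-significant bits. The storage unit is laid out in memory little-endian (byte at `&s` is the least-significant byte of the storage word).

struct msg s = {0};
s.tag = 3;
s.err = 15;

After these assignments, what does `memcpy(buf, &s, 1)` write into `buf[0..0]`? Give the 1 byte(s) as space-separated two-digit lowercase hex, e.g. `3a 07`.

tag:3 = 3 → 0x3 << 0 → word 0x03
err:5 = 15 → 0xf << 3 → word 0x7b
word = 0x7b → little-endian bytes:
  [0]=0x7b

7b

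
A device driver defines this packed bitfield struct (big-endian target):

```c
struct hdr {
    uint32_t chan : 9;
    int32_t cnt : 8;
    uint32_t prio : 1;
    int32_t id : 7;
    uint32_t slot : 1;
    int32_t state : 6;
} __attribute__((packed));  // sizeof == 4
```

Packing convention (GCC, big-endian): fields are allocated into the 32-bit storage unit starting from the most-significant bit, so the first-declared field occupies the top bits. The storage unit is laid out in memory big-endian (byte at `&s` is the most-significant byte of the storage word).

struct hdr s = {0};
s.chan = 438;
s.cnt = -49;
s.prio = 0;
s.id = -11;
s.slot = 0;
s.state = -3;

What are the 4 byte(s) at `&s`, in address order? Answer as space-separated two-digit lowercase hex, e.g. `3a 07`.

chan:9 = 438 → 0x1b6 << 23 → word 0xdb000000
cnt:8 = -49 → 0xcf << 15 → word 0xdb678000
prio:1 = 0 → 0x0 << 14 → word 0xdb678000
id:7 = -11 → 0x75 << 7 → word 0xdb67ba80
slot:1 = 0 → 0x0 << 6 → word 0xdb67ba80
state:6 = -3 → 0x3d << 0 → word 0xdb67babd
word = 0xdb67babd → big-endian bytes:
  [0]=0xdb  [1]=0x67  [2]=0xba  [3]=0xbd

db 67 ba bd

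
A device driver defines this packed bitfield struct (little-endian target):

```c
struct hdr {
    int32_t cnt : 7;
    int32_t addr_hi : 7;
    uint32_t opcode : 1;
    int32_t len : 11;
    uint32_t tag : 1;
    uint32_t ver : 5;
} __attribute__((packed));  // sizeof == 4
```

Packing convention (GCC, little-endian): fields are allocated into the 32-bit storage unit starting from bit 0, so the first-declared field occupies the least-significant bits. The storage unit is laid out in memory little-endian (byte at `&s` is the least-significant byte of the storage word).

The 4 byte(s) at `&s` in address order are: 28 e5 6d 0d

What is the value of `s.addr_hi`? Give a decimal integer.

[0]=0x28 [1]=0xe5 [2]=0x6d [3]=0x0d (little-endian) → word 0x0d6de528
cnt [0+:7] = (word>>0) & 0x7f = 40
addr_hi [7+:7] = (word>>7) & 0x7f = 74  ←
opcode [14+:1] = (word>>14) & 0x1 = 1
len [15+:11] = (word>>15) & 0x7ff = 731
tag [26+:1] = (word>>26) & 0x1 = 1
ver [27+:5] = (word>>27) & 0x1f = 1
addr_hi signed 7b, MSB=1: 74 - 128 = -54

-54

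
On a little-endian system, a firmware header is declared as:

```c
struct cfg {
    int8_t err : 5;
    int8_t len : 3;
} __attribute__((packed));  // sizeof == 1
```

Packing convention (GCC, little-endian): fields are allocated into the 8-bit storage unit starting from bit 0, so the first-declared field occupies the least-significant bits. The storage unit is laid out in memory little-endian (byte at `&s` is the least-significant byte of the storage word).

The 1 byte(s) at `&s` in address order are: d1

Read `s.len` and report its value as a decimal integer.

[0]=0xd1 (little-endian) → word 0xd1
err:5 @ bit 0 → (0xd1>>0)&0x1f = 0x11
len:3 @ bit 5 → (0xd1>>5)&0x7 = 0x6  ←
len signed 3b, MSB=1: 6 - 8 = -2

-2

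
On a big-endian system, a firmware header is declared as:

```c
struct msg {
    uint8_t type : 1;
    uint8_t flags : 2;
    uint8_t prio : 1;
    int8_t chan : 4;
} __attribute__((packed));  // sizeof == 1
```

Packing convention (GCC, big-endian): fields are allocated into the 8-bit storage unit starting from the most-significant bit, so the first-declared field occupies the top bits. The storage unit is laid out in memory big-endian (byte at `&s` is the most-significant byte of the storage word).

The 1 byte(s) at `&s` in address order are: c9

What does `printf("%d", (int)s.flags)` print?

2

[0]=0xc9 (big-endian) → word 0xc9
type:1 @ bit 7 → (0xc9>>7)&0x1 = 0x1
flags:2 @ bit 5 → (0xc9>>5)&0x3 = 0x2  ←
prio:1 @ bit 4 → (0xc9>>4)&0x1 = 0x0
chan:4 @ bit 0 → (0xc9>>0)&0xf = 0x9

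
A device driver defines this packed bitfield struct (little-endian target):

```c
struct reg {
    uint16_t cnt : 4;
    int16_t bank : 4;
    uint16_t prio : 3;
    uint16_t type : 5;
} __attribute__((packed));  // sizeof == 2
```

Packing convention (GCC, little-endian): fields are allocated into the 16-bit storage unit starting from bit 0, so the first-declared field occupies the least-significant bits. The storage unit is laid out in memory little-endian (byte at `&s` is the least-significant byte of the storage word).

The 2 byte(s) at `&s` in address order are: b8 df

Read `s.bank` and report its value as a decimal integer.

[0]=0xb8 [1]=0xdf (little-endian) → word 0xdfb8
cnt [0+:4] = (word>>0) & 0xf = 8
bank [4+:4] = (word>>4) & 0xf = 11  ←
prio [8+:3] = (word>>8) & 0x7 = 7
type [11+:5] = (word>>11) & 0x1f = 27
bank signed 4b, MSB=1: 11 - 16 = -5

-5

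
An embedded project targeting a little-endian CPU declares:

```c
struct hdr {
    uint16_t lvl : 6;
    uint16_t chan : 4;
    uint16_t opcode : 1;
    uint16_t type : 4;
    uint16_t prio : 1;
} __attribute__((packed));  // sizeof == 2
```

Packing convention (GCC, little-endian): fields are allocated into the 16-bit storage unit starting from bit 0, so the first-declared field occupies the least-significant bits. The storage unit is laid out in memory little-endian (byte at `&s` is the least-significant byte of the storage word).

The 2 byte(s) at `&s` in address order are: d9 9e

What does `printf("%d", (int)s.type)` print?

3

[0]=0xd9 [1]=0x9e (little-endian) → word 0x9ed9
lvl:6 @ bit 0 → (0x9ed9>>0)&0x3f = 0x19
chan:4 @ bit 6 → (0x9ed9>>6)&0xf = 0xb
opcode:1 @ bit 10 → (0x9ed9>>10)&0x1 = 0x1
type:4 @ bit 11 → (0x9ed9>>11)&0xf = 0x3  ←
prio:1 @ bit 15 → (0x9ed9>>15)&0x1 = 0x1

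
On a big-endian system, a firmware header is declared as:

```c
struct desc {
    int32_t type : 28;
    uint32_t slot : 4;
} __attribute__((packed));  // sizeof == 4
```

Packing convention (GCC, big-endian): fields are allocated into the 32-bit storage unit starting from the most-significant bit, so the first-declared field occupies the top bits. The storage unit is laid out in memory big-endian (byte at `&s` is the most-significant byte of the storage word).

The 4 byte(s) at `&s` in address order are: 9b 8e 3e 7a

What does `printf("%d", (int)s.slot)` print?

[0]=0x9b [1]=0x8e [2]=0x3e [3]=0x7a (big-endian) → word 0x9b8e3e7a
type:28 @ bit 4 → (0x9b8e3e7a>>4)&0xfffffff = 0x9b8e3e7
slot:4 @ bit 0 → (0x9b8e3e7a>>0)&0xf = 0xa  ←

10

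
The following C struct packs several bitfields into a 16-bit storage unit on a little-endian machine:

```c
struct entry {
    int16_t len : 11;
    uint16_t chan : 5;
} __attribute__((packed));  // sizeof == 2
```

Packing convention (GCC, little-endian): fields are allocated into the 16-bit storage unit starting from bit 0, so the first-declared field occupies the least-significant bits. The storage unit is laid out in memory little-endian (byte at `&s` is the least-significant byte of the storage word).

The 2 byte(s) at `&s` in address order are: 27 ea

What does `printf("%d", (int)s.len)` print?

551

[0]=0x27 [1]=0xea (little-endian) → word 0xea27
len [0+:11] = (word>>0) & 0x7ff = 551  ←
chan [11+:5] = (word>>11) & 0x1f = 29
len signed 11b, MSB=0: value = 551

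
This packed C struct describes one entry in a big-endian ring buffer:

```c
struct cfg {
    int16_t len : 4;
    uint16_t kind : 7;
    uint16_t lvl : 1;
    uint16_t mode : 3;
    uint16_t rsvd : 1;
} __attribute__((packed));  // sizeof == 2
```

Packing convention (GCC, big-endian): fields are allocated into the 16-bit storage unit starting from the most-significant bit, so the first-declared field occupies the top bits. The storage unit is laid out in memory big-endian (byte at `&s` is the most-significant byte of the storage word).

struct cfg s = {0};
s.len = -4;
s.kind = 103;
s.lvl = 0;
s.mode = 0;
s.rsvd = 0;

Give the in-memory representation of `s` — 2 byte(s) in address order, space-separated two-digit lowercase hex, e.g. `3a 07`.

len:4 = -4 → 0xc << 12 → word 0xc000
kind:7 = 103 → 0x67 << 5 → word 0xcce0
lvl:1 = 0 → 0x0 << 4 → word 0xcce0
mode:3 = 0 → 0x0 << 1 → word 0xcce0
rsvd:1 = 0 → 0x0 << 0 → word 0xcce0
word = 0xcce0 → big-endian bytes:
  [0]=0xcc  [1]=0xe0

cc e0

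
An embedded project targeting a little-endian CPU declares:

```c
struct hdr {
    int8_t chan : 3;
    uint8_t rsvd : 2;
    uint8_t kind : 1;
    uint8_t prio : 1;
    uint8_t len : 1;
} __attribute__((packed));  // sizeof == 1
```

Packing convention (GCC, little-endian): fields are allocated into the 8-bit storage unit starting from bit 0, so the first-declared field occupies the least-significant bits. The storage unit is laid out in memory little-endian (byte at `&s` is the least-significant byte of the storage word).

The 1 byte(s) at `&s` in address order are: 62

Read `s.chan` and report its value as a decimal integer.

2

[0]=0x62 (little-endian) → word 0x62
chan:3 @ bit 0 → (0x62>>0)&0x7 = 0x2  ←
rsvd:2 @ bit 3 → (0x62>>3)&0x3 = 0x0
kind:1 @ bit 5 → (0x62>>5)&0x1 = 0x1
prio:1 @ bit 6 → (0x62>>6)&0x1 = 0x1
len:1 @ bit 7 → (0x62>>7)&0x1 = 0x0
chan signed 3b, MSB=0: value = 2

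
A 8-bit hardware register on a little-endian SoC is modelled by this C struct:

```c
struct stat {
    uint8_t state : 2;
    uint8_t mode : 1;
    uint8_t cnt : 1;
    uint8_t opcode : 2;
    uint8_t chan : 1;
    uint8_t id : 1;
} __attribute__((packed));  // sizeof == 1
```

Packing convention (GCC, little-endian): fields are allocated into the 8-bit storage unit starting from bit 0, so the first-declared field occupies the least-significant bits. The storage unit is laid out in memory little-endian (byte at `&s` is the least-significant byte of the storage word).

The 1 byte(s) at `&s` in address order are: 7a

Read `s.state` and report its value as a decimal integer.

2

[0]=0x7a (little-endian) → word 0x7a
state:2 @ bit 0 → (0x7a>>0)&0x3 = 0x2  ←
mode:1 @ bit 2 → (0x7a>>2)&0x1 = 0x0
cnt:1 @ bit 3 → (0x7a>>3)&0x1 = 0x1
opcode:2 @ bit 4 → (0x7a>>4)&0x3 = 0x3
chan:1 @ bit 6 → (0x7a>>6)&0x1 = 0x1
id:1 @ bit 7 → (0x7a>>7)&0x1 = 0x0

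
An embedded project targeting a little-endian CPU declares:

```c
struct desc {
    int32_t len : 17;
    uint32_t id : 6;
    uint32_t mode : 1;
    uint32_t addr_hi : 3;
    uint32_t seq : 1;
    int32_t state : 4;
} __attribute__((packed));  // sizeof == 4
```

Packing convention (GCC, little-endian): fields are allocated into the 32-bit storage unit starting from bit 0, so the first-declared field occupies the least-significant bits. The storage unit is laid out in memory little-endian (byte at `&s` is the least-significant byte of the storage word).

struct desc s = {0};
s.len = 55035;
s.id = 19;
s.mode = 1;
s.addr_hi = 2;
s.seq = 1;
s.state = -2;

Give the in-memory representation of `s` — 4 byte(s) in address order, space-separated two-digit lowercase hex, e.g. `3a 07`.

[0+:17] len=55035 & 0x1ffff = 0xd6fb; word=0x0000d6fb
[17+:6] id=19 & 0x3f = 0x13; word=0x0026d6fb
[23+:1] mode=1 & 0x1 = 0x1; word=0x00a6d6fb
[24+:3] addr_hi=2 & 0x7 = 0x2; word=0x02a6d6fb
[27+:1] seq=1 & 0x1 = 0x1; word=0x0aa6d6fb
[28+:4] state=-2 & 0xf = 0xe; word=0xeaa6d6fb
word = 0xeaa6d6fb → little-endian bytes:
  [0]=0xfb  [1]=0xd6  [2]=0xa6  [3]=0xea

fb d6 a6 ea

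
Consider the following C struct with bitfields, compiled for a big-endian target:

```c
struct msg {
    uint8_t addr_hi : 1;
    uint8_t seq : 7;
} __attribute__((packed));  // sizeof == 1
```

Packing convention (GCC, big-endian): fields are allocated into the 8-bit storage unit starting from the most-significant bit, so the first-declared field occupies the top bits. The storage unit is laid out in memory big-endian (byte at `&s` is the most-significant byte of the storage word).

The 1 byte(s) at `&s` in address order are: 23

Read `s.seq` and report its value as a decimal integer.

[0]=0x23 (big-endian) → word 0x23
addr_hi:1 @ bit 7 → (0x23>>7)&0x1 = 0x0
seq:7 @ bit 0 → (0x23>>0)&0x7f = 0x23  ←

35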